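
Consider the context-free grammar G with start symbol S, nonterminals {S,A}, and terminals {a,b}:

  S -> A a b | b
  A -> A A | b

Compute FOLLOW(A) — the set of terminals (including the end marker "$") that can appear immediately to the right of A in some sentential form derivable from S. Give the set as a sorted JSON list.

FIRST iteration:
round 1:
  A via A→b: +{b}
  S via S→A a b: +{b}
  FIRST(S)={b}  FIRST(A)={b}
round 2: (no change)
  FIRST(S)={b}  FIRST(A)={b}

FOLLOW sets:
seed FOLLOW(S) with $
[1]
  A→A A: FOLLOW(A) ⊇ FIRST(A) = {b}; new: +{b}
  S→A a b: FOLLOW(A) ⊇ FIRST(a) = {a}; new: +{a}
  FOLLOW[S]={$}  FOLLOW[A]={a,b}
[2] — fixpoint
  FOLLOW[S]={$}  FOLLOW[A]={a,b}

FOLLOW(A) = ["a", "b"]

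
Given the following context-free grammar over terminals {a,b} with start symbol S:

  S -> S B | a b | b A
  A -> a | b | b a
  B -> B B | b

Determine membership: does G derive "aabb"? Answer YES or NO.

Convert to CNF:
  S -> S B | T0 A | T1 T0
  A -> T0 T1 | a | b
  B -> B B | b
  T0 -> b
  T1 -> a

CYK fill:
  T[0,0] 'a' = {A,T1}  orig:{A}
  T[1,1] 'a' = {A,T1}  orig:{A}
  T[2,2] 'b' = {A,B,T0}  orig:{A,B}
  T[3,3] 'b' = {A,B,T0}  orig:{A,B}
  T[0,1] 'aa' = ∅
  T[1,2] 'ab' = {S}
  T[2,3] 'bb' = {B,S}
  T[0,2] 'aab' = ∅
  T[1,3] 'abb' = {S}
  T[0,3] 'aabb' = ∅

S ∉ T[0,3] ⇒ NO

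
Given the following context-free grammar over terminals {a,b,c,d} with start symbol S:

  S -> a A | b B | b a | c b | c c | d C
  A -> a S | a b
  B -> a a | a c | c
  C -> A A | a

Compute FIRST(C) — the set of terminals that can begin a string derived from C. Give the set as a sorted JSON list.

FIRST iteration:
iter 1:
  A via A→a S: +{a}
  B via B→a a: +{a}
  B via B→c: +{c}
  C via C→A A: +{a}
  S via S→a A: +{a}
  S via S→b B: +{b}
  S via S→c b: +{c}
  S via S→d C: +{d}
  FIRST(S)={a,b,c,d}  FIRST(A)={a}  FIRST(B)={a,c}  FIRST(C)={a}
iter 2: (no change)
  FIRST(S)={a,b,c,d}  FIRST(A)={a}  FIRST(B)={a,c}  FIRST(C)={a}

FIRST(C) = ["a"]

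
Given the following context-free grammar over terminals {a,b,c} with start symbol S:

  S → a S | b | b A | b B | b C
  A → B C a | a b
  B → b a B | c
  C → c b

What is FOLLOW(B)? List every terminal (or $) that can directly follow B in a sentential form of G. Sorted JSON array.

FIRST iteration:
iter 1:
  A via A→a b: +{a}
  B via B→b a B: +{b}
  B via B→c: +{c}
  C via C→c b: +{c}
  S via S→a S: +{a}
  S via S→b: +{b}
  FIRST[S]={a,b}  FIRST[A]={a}  FIRST[B]={b,c}  FIRST[C]={c}
iter 2:
  A via A→B C a: +{b,c}
  FIRST[S]={a,b}  FIRST[A]={a,b,c}  FIRST[B]={b,c}  FIRST[C]={c}
iter 3: done
  FIRST[S]={a,b}  FIRST[A]={a,b,c}  FIRST[B]={b,c}  FIRST[C]={c}

FOLLOW iteration:
initialize: $ ∈ FOLLOW(S)
iter 1:
  A→B C a: FOLLOW(B) ⊇ FIRST(C) = {c}; new: +{c}
  A→B C a: FOLLOW(C) ⊇ FIRST(a) = {a}; new: +{a}
  S→b A: FOLLOW(A) ⊇ FOLLOW(S) ⊇ {$}; new: +{$}
  S→b B: FOLLOW(B) ⊇ FOLLOW(S) ⊇ {$}; new: +{$}
  S→b C: FOLLOW(C) ⊇ FOLLOW(S) ⊇ {$}; new: +{$}
  FOLLOW[S]={$}  FOLLOW[A]={$}  FOLLOW[B]={$,c}  FOLLOW[C]={$,a}
iter 2: — fixpoint
  FOLLOW[S]={$}  FOLLOW[A]={$}  FOLLOW[B]={$,c}  FOLLOW[C]={$,a}

FOLLOW(B) = ["$", "c"]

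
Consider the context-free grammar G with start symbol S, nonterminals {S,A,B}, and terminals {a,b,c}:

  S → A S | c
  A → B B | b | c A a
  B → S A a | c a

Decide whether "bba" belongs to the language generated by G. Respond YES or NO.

Convert to CNF:
  S -> A S | c
  A -> B B | T0 X2 | b
  B -> S X3 | T0 T1
  T0 -> c
  T1 -> a
  X2 -> A T1
  X3 -> A T1

CYK fill:
  T[0,0] 'b' = {A}
  T[1,1] 'b' = {A}
  T[2,2] 'a' = {T1}  orig:{}
  T[0,1] 'bb' = ∅
  T[1,2] 'ba' = {X2,X3}  orig:{}
  T[0,2] 'bba' = ∅

S ∉ T[0,2] ⇒ NO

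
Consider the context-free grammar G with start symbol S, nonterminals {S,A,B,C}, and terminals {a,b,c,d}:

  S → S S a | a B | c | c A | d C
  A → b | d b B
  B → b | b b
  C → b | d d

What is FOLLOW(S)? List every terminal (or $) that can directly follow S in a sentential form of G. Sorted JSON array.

Compute FIRST by fixpoint:
pass 1:
  A via A→b: +{b}
  A via A→d b B: +{d}
  B via B→b: +{b}
  C via C→b: +{b}
  C via C→d d: +{d}
  S via S→a B: +{a}
  S via S→c: +{c}
  S via S→d C: +{d}
  FIRST(S)={a,c,d}  FIRST(A)={b,d}  FIRST(B)={b}  FIRST(C)={b,d}
pass 2: (stable)
  FIRST(S)={a,c,d}  FIRST(A)={b,d}  FIRST(B)={b}  FIRST(C)={b,d}

Compute FOLLOW by fixpoint:
seed FOLLOW(S) with $
[1]
  S→S S a: FOLLOW(S) ⊇ FIRST(S) = {a,c,d}; new: +{a,c,d}
  S→a B: FOLLOW(B) ⊇ FOLLOW(S) ⊇ {$,a,c,d}; new: +{$,a,c,d}
  S→c A: FOLLOW(A) ⊇ FOLLOW(S) ⊇ {$,a,c,d}; new: +{$,a,c,d}
  S→d C: FOLLOW(C) ⊇ FOLLOW(S) ⊇ {$,a,c,d}; new: +{$,a,c,d}
  FOLLOW(S)={$,a,c,d}  FOLLOW(A)={$,a,c,d}  FOLLOW(B)={$,a,c,d}  FOLLOW(C)={$,a,c,d}
[2] — fixpoint
  FOLLOW(S)={$,a,c,d}  FOLLOW(A)={$,a,c,d}  FOLLOW(B)={$,a,c,d}  FOLLOW(C)={$,a,c,d}

FOLLOW(S) = ["$", "a", "c", "d"]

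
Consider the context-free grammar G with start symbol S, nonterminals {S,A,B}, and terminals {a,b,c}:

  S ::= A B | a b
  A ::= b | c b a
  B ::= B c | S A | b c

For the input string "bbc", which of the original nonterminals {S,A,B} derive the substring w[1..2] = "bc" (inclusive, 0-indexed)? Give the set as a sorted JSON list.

Convert to CNF:
  S -> A B | T2 T1
  A -> T0 X3 | b
  B -> B T0 | S A | T1 T0
  T0 -> c
  T1 -> b
  T2 -> a
  X3 -> T1 T2

CYK fill, restricted to cells inside w[1..2]:
  T[1,1] 'b' = {A,T1}  orig:{A}
  T[2,2] 'c' = {T0}  orig:{}
  T[1,2] 'bc' = {B}

Original NTs in T[1,2] deriving "bc": ["B"]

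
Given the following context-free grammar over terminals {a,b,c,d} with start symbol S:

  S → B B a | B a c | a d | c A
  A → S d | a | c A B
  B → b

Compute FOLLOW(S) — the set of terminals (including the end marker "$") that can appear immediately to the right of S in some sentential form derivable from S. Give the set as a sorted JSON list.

Compute FIRST by fixpoint:
iter 1:
  A via A→a: +{a}
  A via A→c A B: +{c}
  B via B→b: +{b}
  S via S→B B a: +{b}
  S via S→a d: +{a}
  S via S→c A: +{c}
  FIRST(S)={a,b,c}  FIRST(A)={a,c}  FIRST(B)={b}
iter 2:
  A via A→S d: +{b}
  FIRST(S)={a,b,c}  FIRST(A)={a,b,c}  FIRST(B)={b}
iter 3: (stable)
  FIRST(S)={a,b,c}  FIRST(A)={a,b,c}  FIRST(B)={b}

Compute FOLLOW by fixpoint:
initialize: $ ∈ FOLLOW(S)
round 1:
  A→S d: FOLLOW(S) ⊇ FIRST(d) = {d}; new: +{d}
  A→c A B: FOLLOW(A) ⊇ FIRST(B) = {b}; new: +{b}
  A→c A B: FOLLOW(B) ⊇ FOLLOW(A) ⊇ {b}; new: +{b}
  S→B B a: FOLLOW(B) ⊇ FIRST(a) = {a}; new: +{a}
  S→c A: FOLLOW(A) ⊇ FOLLOW(S) ⊇ {$,d}; new: +{$,d}
  S: {$,d}  A: {$,b,d}  B: {a,b}
round 2:
  A→c A B: FOLLOW(B) ⊇ FOLLOW(A) ⊇ {$,b,d}; new: +{$,d}
  S: {$,d}  A: {$,b,d}  B: {$,a,b,d}
round 3: (stable)
  S: {$,d}  A: {$,b,d}  B: {$,a,b,d}

FOLLOW(S) = ["$", "d"]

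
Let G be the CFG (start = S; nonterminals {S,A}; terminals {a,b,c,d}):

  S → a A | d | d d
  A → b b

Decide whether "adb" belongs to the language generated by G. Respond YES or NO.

Convert to CNF:
  S -> T1 A | T2 T2 | d
  A -> T0 T0
  T0 -> b
  T1 -> a
  T2 -> d

Fill CYK table bottom-up:
  T[0,0] 'a' = {T1}  orig:{}
  T[1,1] 'd' = {S,T2}  orig:{S}
  T[2,2] 'b' = {T0}  orig:{}
  T[0,1] 'ad' = ∅
  T[1,2] 'db' = ∅
  T[0,2] 'adb' = ∅

S ∉ T[0,2] ⇒ NO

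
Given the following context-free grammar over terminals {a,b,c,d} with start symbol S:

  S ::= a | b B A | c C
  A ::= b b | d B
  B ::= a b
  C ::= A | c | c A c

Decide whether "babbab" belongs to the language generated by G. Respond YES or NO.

CNF form of G:
  S -> T0 X5 | T3 C | a
  A -> T0 T0 | T1 B
  B -> T2 T0
  C -> T0 T0 | T1 B | T3 X4 | c
  T0 -> b
  T1 -> d
  T2 -> a
  T3 -> c
  X4 -> A T3
  X5 -> B A

Fill CYK table bottom-up:
  [0..0]={T0}  "b"  orig:{}
  [1..1]={S,T2}  "a"  orig:{S}
  [2..2]={T0}  "b"  orig:{}
  [3..3]={T0}  "b"  orig:{}
  [4..4]={S,T2}  "a"  orig:{S}
  [5..5]={T0}  "b"  orig:{}
  [0..1]=∅  "ba"
  [1..2]={B}  "ab"
  [2..3]={A,C}  "bb"
  [3..4]=∅  "ba"
  [4..5]={B}  "ab"
  [0..2]=∅  "bab"
  [1..3]=∅  "abb"
  [2..4]=∅  "bba"
  [3..5]=∅  "bab"
  [0..3]=∅  "babb"
  [1..4]=∅  "abba"
  [2..5]=∅  "bbab"
  [0..4]=∅  "babba"
  [1..5]=∅  "abbab"
  [0..5]=∅  "babbab"

S ∉ T[0,5] ⇒ NO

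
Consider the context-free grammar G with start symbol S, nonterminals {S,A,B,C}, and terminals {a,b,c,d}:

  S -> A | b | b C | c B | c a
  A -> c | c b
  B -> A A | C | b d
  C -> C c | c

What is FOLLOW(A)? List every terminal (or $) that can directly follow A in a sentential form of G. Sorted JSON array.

Compute FIRST by fixpoint:
iter 1:
  A via A→c: +{c}
  B via B→A A: +{c}
  B via B→b d: +{b}
  C via C→c: +{c}
  S via S→A: +{c}
  S via S→b: +{b}
  FIRST(S)={b,c}  FIRST(A)={c}  FIRST(B)={b,c}  FIRST(C)={c}
iter 2: done
  FIRST(S)={b,c}  FIRST(A)={c}  FIRST(B)={b,c}  FIRST(C)={c}

FOLLOW iteration:
FOLLOW(S) := {$}
round 1:
  B→A A: FOLLOW(A) ⊇ FIRST(A) = {c}; new: +{c}
  C→C c: FOLLOW(C) ⊇ FIRST(c) = {c}; new: +{c}
  S→A: FOLLOW(A) ⊇ FOLLOW(S) ⊇ {$}; new: +{$}
  S→b C: FOLLOW(C) ⊇ FOLLOW(S) ⊇ {$}; new: +{$}
  S→c B: FOLLOW(B) ⊇ FOLLOW(S) ⊇ {$}; new: +{$}
  S: {$}  A: {$,c}  B: {$}  C: {$,c}
round 2: (no change)
  S: {$}  A: {$,c}  B: {$}  C: {$,c}

FOLLOW(A) = ["$", "c"]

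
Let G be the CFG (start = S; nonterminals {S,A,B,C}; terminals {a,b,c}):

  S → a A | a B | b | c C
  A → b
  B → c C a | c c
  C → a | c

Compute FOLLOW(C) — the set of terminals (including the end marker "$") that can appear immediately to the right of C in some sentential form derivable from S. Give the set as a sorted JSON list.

FIRST sets, iterate to fixpoint:
pass 1:
  A via A→b: +{b}
  B via B→c C a: +{c}
  C via C→a: +{a}
  C via C→c: +{c}
  S via S→a A: +{a}
  S via S→b: +{b}
  S via S→c C: +{c}
  FIRST(S)={a,b,c}  FIRST(A)={b}  FIRST(B)={c}  FIRST(C)={a,c}
pass 2: done
  FIRST(S)={a,b,c}  FIRST(A)={b}  FIRST(B)={c}  FIRST(C)={a,c}

Compute FOLLOW by fixpoint:
seed FOLLOW(S) with $
round 1:
  B→c C a: FOLLOW(C) ⊇ FIRST(a) = {a}; new: +{a}
  S→a A: FOLLOW(A) ⊇ FOLLOW(S) ⊇ {$}; new: +{$}
  S→a B: FOLLOW(B) ⊇ FOLLOW(S) ⊇ {$}; new: +{$}
  S→c C: FOLLOW(C) ⊇ FOLLOW(S) ⊇ {$}; new: +{$}
  S: {$}  A: {$}  B: {$}  C: {$,a}
round 2: (no change)
  S: {$}  A: {$}  B: {$}  C: {$,a}

FOLLOW(C) = ["$", "a"]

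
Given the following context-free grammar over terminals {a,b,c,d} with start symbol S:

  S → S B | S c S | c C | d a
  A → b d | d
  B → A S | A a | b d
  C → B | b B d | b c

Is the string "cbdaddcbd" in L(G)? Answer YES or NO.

CNF form of G:
  S -> S B | S X5 | T1 T2 | T3 C
  A -> T0 T1 | d
  B -> A S | A T2 | T0 T1
  C -> A S | A T2 | T0 T1 | T0 T3 | T0 X4
  T0 -> b
  T1 -> d
  T2 -> a
  T3 -> c
  X4 -> B T1
  X5 -> T3 S

Fill CYK table bottom-up:
  cell(0,0) c: {T3}  orig:{}
  cell(1,1) b: {T0}  orig:{}
  cell(2,2) d: {A,T1}  orig:{A}
  cell(3,3) a: {T2}  orig:{}
  cell(4,4) d: {A,T1}  orig:{A}
  cell(5,5) d: {A,T1}  orig:{A}
  cell(6,6) c: {T3}  orig:{}
  cell(7,7) b: {T0}  orig:{}
  cell(8,8) d: {A,T1}  orig:{A}
  cell(0,1) cb: ∅
  cell(1,2) bd: {A,B,C}
  cell(2,3) da: {B,C,S}
  cell(3,4) ad: ∅
  cell(4,5) dd: ∅
  cell(5,6) dc: ∅
  cell(6,7) cb: ∅
  cell(7,8) bd: {A,B,C}
  cell(0,2) cbd: {S}
  cell(1,3) bda: {B,C}
  cell(2,4) dad: {X4}  orig:{}
  cell(3,5) add: ∅
  cell(4,6) ddc: ∅
  cell(5,7) dcb: ∅
  cell(6,8) cbd: {S}
  cell(0,3) cbda: {S}
  cell(1,4) bdad: {C,X4}  orig:{C}
  cell(2,5) dadd: ∅
  cell(3,6) addc: ∅
  cell(4,7) ddcb: ∅
  cell(5,8) dcbd: {B,C}
  cell(0,4) cbdad: {S}
  cell(1,5) bdadd: ∅
  cell(2,6) daddc: ∅
  cell(3,7) addcb: ∅
  cell(4,8) ddcbd: ∅
  cell(0,5) cbdadd: ∅
  cell(1,6) bdaddc: ∅
  cell(2,7) daddcb: ∅
  cell(3,8) addcbd: ∅
  cell(0,6) cbdaddc: ∅
  cell(1,7) bdaddcb: ∅
  cell(2,8) daddcbd: ∅
  cell(0,7) cbdaddcb: ∅
  cell(1,8) bdaddcbd: ∅
  cell(0,8) cbdaddcbd: {S}

S ∈ T[0,8] ⇒ YES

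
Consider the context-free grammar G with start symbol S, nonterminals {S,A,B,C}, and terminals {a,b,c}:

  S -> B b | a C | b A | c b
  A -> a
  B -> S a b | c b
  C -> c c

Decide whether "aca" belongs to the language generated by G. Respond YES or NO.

Convert to CNF:
  S -> B T1 | T0 C | T1 A | T2 T1
  A -> a
  B -> S X3 | T2 T1
  C -> T2 T2
  T0 -> a
  T1 -> b
  T2 -> c
  X3 -> T0 T1

CYK fill:
  cell(0,0) a: {A,T0}  orig:{A}
  cell(1,1) c: {T2}  orig:{}
  cell(2,2) a: {A,T0}  orig:{A}
  cell(0,1) ac: ∅
  cell(1,2) ca: ∅
  cell(0,2) aca: ∅

S ∉ T[0,2] ⇒ NO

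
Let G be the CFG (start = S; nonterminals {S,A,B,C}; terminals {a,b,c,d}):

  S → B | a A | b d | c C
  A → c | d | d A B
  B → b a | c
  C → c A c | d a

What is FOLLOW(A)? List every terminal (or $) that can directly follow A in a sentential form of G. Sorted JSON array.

Compute FIRST by fixpoint:
iter 1:
  A via A→c: +{c}
  A via A→d: +{d}
  B via B→b a: +{b}
  B via B→c: +{c}
  C via C→c A c: +{c}
  C via C→d a: +{d}
  S via S→B: +{b,c}
  S via S→a A: +{a}
  FIRST(S)={a,b,c}  FIRST(A)={c,d}  FIRST(B)={b,c}  FIRST(C)={c,d}
iter 2: (no change)
  FIRST(S)={a,b,c}  FIRST(A)={c,d}  FIRST(B)={b,c}  FIRST(C)={c,d}

FOLLOW sets:
initialize: $ ∈ FOLLOW(S)
iter 1:
  A→d A B: FOLLOW(A) ⊇ FIRST(B) = {b,c}; new: +{b,c}
  A→d A B: FOLLOW(B) ⊇ FOLLOW(A) ⊇ {b,c}; new: +{b,c}
  S→B: FOLLOW(B) ⊇ FOLLOW(S) ⊇ {$}; new: +{$}
  S→a A: FOLLOW(A) ⊇ FOLLOW(S) ⊇ {$}; new: +{$}
  S→c C: FOLLOW(C) ⊇ FOLLOW(S) ⊇ {$}; new: +{$}
  FOLLOW(S)={$}  FOLLOW(A)={$,b,c}  FOLLOW(B)={$,b,c}  FOLLOW(C)={$}
iter 2: (stable)
  FOLLOW(S)={$}  FOLLOW(A)={$,b,c}  FOLLOW(B)={$,b,c}  FOLLOW(C)={$}

FOLLOW(A) = ["$", "b", "c"]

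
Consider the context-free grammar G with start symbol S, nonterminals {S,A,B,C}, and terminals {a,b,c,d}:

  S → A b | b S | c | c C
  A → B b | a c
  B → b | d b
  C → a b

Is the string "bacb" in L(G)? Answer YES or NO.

Convert to CNF:
  S -> A T0 | T0 S | T2 C | c
  A -> B T0 | T1 T2
  B -> T3 T0 | b
  C -> T1 T0
  T0 -> b
  T1 -> a
  T2 -> c
  T3 -> d

CYK table (by increasing span):
  T[0,0] 'b' = {B,T0}  orig:{B}
  T[1,1] 'a' = {T1}  orig:{}
  T[2,2] 'c' = {S,T2}  orig:{S}
  T[3,3] 'b' = {B,T0}  orig:{B}
  T[0,1] 'ba' = ∅
  T[1,2] 'ac' = {A}
  T[2,3] 'cb' = ∅
  T[0,2] 'bac' = ∅
  T[1,3] 'acb' = {S}
  T[0,3] 'bacb' = {S}

S ∈ T[0,3] ⇒ YES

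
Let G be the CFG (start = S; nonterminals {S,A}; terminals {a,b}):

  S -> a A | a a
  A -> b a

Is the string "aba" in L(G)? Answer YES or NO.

Convert to CNF:
  S -> T1 A | T1 T1
  A -> T0 T1
  T0 -> b
  T1 -> a

CYK fill:
  cell(0,0) a: {T1}  orig:{}
  cell(1,1) b: {T0}  orig:{}
  cell(2,2) a: {T1}  orig:{}
  cell(0,1) ab: ∅
  cell(1,2) ba: {A}
  cell(0,2) aba: {S}

S ∈ T[0,2] ⇒ YES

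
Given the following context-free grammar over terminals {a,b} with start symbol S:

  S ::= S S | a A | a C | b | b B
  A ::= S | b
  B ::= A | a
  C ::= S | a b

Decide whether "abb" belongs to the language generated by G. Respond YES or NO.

CNF form of G:
  S -> S S | T0 A | T0 C | T1 B | b
  A -> S S | T0 A | T0 C | T1 B | b
  B -> S S | T0 A | T0 C | T1 B | a | b
  C -> S S | T0 A | T0 C | T0 T1 | T1 B | b
  T0 -> a
  T1 -> b

CYK table (by increasing span):
  cell(0,0) a: {B,T0}  orig:{B}
  cell(1,1) b: {A,B,C,S,T1}  orig:{A,B,C,S}
  cell(2,2) b: {A,B,C,S,T1}  orig:{A,B,C,S}
  cell(0,1) ab: {A,B,C,S}
  cell(1,2) bb: {A,B,C,S}
  cell(0,2) abb: {A,B,C,S}

S ∈ T[0,2] ⇒ YES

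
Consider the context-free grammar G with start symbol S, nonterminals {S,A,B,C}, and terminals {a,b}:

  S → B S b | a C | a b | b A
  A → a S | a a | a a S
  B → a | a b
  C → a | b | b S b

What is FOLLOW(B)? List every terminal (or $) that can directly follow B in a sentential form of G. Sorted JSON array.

FIRST iteration:
round 1:
  A via A→a S: +{a}
  B via B→a: +{a}
  C via C→a: +{a}
  C via C→b: +{b}
  S via S→B S b: +{a}
  S via S→b A: +{b}
  FIRST(S)={a,b}  FIRST(A)={a}  FIRST(B)={a}  FIRST(C)={a,b}
round 2: — fixpoint
  FIRST(S)={a,b}  FIRST(A)={a}  FIRST(B)={a}  FIRST(C)={a,b}

FOLLOW iteration:
initialize: $ ∈ FOLLOW(S)
[1]
  C→b S b: FOLLOW(S) ⊇ FIRST(b) = {b}; new: +{b}
  S→B S b: FOLLOW(B) ⊇ FIRST(S) = {a,b}; new: +{a,b}
  S→a C: FOLLOW(C) ⊇ FOLLOW(S) ⊇ {$,b}; new: +{$,b}
  S→b A: FOLLOW(A) ⊇ FOLLOW(S) ⊇ {$,b}; new: +{$,b}
  FOLLOW(S)={$,b}  FOLLOW(A)={$,b}  FOLLOW(B)={a,b}  FOLLOW(C)={$,b}
[2] — fixpoint
  FOLLOW(S)={$,b}  FOLLOW(A)={$,b}  FOLLOW(B)={a,b}  FOLLOW(C)={$,b}

FOLLOW(B) = ["a", "b"]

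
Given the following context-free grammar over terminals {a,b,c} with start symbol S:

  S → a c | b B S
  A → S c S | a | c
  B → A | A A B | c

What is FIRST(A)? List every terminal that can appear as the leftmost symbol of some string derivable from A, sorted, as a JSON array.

Compute FIRST by fixpoint:
pass 1:
  A via A→a: +{a}
  A via A→c: +{c}
  B via B→A: +{a,c}
  S via S→a c: +{a}
  S via S→b B S: +{b}
  FIRST[S]={a,b}  FIRST[A]={a,c}  FIRST[B]={a,c}
pass 2:
  A via A→S c S: +{b}
  B via B→A: +{b}
  FIRST[S]={a,b}  FIRST[A]={a,b,c}  FIRST[B]={a,b,c}
pass 3: — fixpoint
  FIRST[S]={a,b}  FIRST[A]={a,b,c}  FIRST[B]={a,b,c}

FIRST(A) = ["a", "b", "c"]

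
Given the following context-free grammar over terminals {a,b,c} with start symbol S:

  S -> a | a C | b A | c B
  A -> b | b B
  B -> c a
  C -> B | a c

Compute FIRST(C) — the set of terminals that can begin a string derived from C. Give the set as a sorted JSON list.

Compute FIRST by fixpoint:
pass 1:
  A via A→b: +{b}
  B via B→c a: +{c}
  C via C→B: +{c}
  C via C→a c: +{a}
  S via S→a: +{a}
  S via S→b A: +{b}
  S via S→c B: +{c}
  FIRST(S)={a,b,c}  FIRST(A)={b}  FIRST(B)={c}  FIRST(C)={a,c}
pass 2: done
  FIRST(S)={a,b,c}  FIRST(A)={b}  FIRST(B)={c}  FIRST(C)={a,c}

FIRST(C) = ["a", "c"]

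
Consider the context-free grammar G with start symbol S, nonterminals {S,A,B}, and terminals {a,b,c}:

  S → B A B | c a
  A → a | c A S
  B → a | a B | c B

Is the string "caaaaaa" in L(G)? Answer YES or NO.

Convert to CNF:
  S -> B X3 | T0 T1
  A -> T0 X2 | a
  B -> T0 B | T1 B | a
  T0 -> c
  T1 -> a
  X2 -> A S
  X3 -> A B

Fill CYK table bottom-up:
  T[0,0] 'c' = {T0}  orig:{}
  T[1,1] 'a' = {A,B,T1}  orig:{A,B}
  T[2,2] 'a' = {A,B,T1}  orig:{A,B}
  T[3,3] 'a' = {A,B,T1}  orig:{A,B}
  T[4,4] 'a' = {A,B,T1}  orig:{A,B}
  T[5,5] 'a' = {A,B,T1}  orig:{A,B}
  T[6,6] 'a' = {A,B,T1}  orig:{A,B}
  T[0,1] 'ca' = {B,S}
  T[1,2] 'aa' = {B,X3}  orig:{B}
  T[2,3] 'aa' = {B,X3}  orig:{B}
  T[3,4] 'aa' = {B,X3}  orig:{B}
  T[4,5] 'aa' = {B,X3}  orig:{B}
  T[5,6] 'aa' = {B,X3}  orig:{B}
  T[0,2] 'caa' = {B}
  T[1,3] 'aaa' = {B,S,X3}  orig:{B,S}
  T[2,4] 'aaa' = {B,S,X3}  orig:{B,S}
  T[3,5] 'aaa' = {B,S,X3}  orig:{B,S}
  T[4,6] 'aaa' = {B,S,X3}  orig:{B,S}
  T[0,3] 'caaa' = {B,S}
  T[1,4] 'aaaa' = {B,S,X2,X3}  orig:{B,S}
  T[2,5] 'aaaa' = {B,S,X2,X3}  orig:{B,S}
  T[3,6] 'aaaa' = {B,S,X2,X3}  orig:{B,S}
  T[0,4] 'caaaa' = {A,B,S}
  T[1,5] 'aaaaa' = {B,S,X2,X3}  orig:{B,S}
  T[2,6] 'aaaaa' = {B,S,X2,X3}  orig:{B,S}
  T[0,5] 'caaaaa' = {A,B,S,X3}  orig:{A,B,S}
  T[1,6] 'aaaaaa' = {B,S,X2,X3}  orig:{B,S}
  T[0,6] 'caaaaaa' = {A,B,S,X3}  orig:{A,B,S}

S ∈ T[0,6] ⇒ YES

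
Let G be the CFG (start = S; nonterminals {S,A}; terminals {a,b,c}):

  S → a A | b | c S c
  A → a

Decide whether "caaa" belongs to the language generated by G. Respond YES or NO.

CNF form of G:
  S -> T0 A | T1 X2 | b
  A -> a
  T0 -> a
  T1 -> c
  X2 -> S T1

Fill CYK table bottom-up:
  [0..0]={T1}  "c"  orig:{}
  [1..1]={A,T0}  "a"  orig:{A}
  [2..2]={A,T0}  "a"  orig:{A}
  [3..3]={A,T0}  "a"  orig:{A}
  [0..1]=∅  "ca"
  [1..2]={S}  "aa"
  [2..3]={S}  "aa"
  [0..2]=∅  "caa"
  [1..3]=∅  "aaa"
  [0..3]=∅  "caaa"

S ∉ T[0,3] ⇒ NO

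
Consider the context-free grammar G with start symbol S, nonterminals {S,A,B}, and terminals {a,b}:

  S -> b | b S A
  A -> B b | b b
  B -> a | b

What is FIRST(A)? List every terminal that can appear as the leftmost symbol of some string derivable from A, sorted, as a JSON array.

FIRST sets, iterate to fixpoint:
[1]
  A via A→b b: +{b}
  B via B→a: +{a}
  B via B→b: +{b}
  S via S→b: +{b}
  FIRST(S)={b}  FIRST(A)={b}  FIRST(B)={a,b}
[2]
  A via A→B b: +{a}
  FIRST(S)={b}  FIRST(A)={a,b}  FIRST(B)={a,b}
[3] (no change)
  FIRST(S)={b}  FIRST(A)={a,b}  FIRST(B)={a,b}

FIRST(A) = ["a", "b"]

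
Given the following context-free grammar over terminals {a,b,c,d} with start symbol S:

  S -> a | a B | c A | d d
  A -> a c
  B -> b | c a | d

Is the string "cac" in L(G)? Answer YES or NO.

Convert to CNF:
  S -> T0 B | T1 A | T2 T2 | a
  A -> T0 T1
  B -> T1 T0 | b | d
  T0 -> a
  T1 -> c
  T2 -> d

CYK fill:
  [0..0]={T1}  "c"  orig:{}
  [1..1]={S,T0}  "a"  orig:{S}
  [2..2]={T1}  "c"  orig:{}
  [0..1]={B}  "ca"
  [1..2]={A}  "ac"
  [0..2]={S}  "cac"

S ∈ T[0,2] ⇒ YES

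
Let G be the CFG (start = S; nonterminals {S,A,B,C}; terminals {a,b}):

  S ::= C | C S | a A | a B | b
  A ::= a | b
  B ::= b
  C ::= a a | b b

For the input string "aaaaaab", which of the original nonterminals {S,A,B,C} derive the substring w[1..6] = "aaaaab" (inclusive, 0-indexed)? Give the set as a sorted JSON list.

Convert to CNF:
  S -> C S | T0 A | T0 B | T0 T0 | T1 T1 | b
  A -> a | b
  B -> b
  C -> T0 T0 | T1 T1
  T0 -> a
  T1 -> b

CYK table (by increasing span), restricted to cells inside w[1..6]:
  [1..1]={A,T0}  "a"  orig:{A}
  [2..2]={A,T0}  "a"  orig:{A}
  [3..3]={A,T0}  "a"  orig:{A}
  [4..4]={A,T0}  "a"  orig:{A}
  [5..5]={A,T0}  "a"  orig:{A}
  [6..6]={A,B,S,T1}  "b"  orig:{A,B,S}
  [1..2]={C,S}  "aa"
  [2..3]={C,S}  "aa"
  [3..4]={C,S}  "aa"
  [4..5]={C,S}  "aa"
  [5..6]={S}  "ab"
  [1..3]=∅  "aaa"
  [2..4]=∅  "aaa"
  [3..5]=∅  "aaa"
  [4..6]={S}  "aab"
  [1..4]={S}  "aaaa"
  [2..5]={S}  "aaaa"
  [3..6]={S}  "aaab"
  [1..5]=∅  "aaaaa"
  [2..6]={S}  "aaaab"
  [1..6]={S}  "aaaaab"

Original NTs in T[1,6] deriving "aaaaab": ["S"]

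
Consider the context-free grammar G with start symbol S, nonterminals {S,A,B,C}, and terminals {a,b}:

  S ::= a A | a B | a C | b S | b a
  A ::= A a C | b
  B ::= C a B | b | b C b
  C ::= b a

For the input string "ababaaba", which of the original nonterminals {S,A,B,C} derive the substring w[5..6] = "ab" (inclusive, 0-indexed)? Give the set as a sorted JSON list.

Convert to CNF:
  S -> T0 A | T0 B | T0 C | T1 S | T1 T0
  A -> A X2 | b
  B -> C X3 | T1 X4 | b
  C -> T1 T0
  T0 -> a
  T1 -> b
  X2 -> T0 C
  X3 -> T0 B
  X4 -> C T1

CYK fill, restricted to cells inside w[5..6]:
  [5..5]={T0}  "a"  orig:{}
  [6..6]={A,B,T1}  "b"  orig:{A,B}
  [5..6]={S,X3}  "ab"  orig:{S}

Original NTs in T[5,6] deriving "ab": ["S"]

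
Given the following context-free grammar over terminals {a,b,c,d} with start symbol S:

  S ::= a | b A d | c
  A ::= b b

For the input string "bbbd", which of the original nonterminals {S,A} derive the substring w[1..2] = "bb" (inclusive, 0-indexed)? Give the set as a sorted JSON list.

CNF form of G:
  S -> T0 X2 | a | c
  A -> T0 T0
  T0 -> b
  T1 -> d
  X2 -> A T1

Fill CYK table bottom-up (cells [i..j] with 1 ≤ i ≤ j ≤ 2 only):
  T[1,1] 'b' = {T0}  orig:{}
  T[2,2] 'b' = {T0}  orig:{}
  T[1,2] 'bb' = {A}

Original NTs in T[1,2] deriving "bb": ["A"]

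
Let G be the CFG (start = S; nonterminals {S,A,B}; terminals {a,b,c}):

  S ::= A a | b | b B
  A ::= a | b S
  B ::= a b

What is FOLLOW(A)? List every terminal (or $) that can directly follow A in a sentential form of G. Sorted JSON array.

FIRST iteration:
[1]
  A via A→a: +{a}
  A via A→b S: +{b}
  B via B→a b: +{a}
  S via S→A a: +{a,b}
  FIRST(S)={a,b}  FIRST(A)={a,b}  FIRST(B)={a}
[2] — fixpoint
  FIRST(S)={a,b}  FIRST(A)={a,b}  FIRST(B)={a}

FOLLOW sets:
seed FOLLOW(S) with $
iter 1:
  S→A a: FOLLOW(A) ⊇ FIRST(a) = {a}; new: +{a}
  S→b B: FOLLOW(B) ⊇ FOLLOW(S) ⊇ {$}; new: +{$}
  S: {$}  A: {a}  B: {$}
iter 2:
  A→b S: FOLLOW(S) ⊇ FOLLOW(A) ⊇ {a}; new: +{a}
  S→b B: FOLLOW(B) ⊇ FOLLOW(S) ⊇ {$,a}; new: +{a}
  S: {$,a}  A: {a}  B: {$,a}
iter 3: done
  S: {$,a}  A: {a}  B: {$,a}

FOLLOW(A) = ["a"]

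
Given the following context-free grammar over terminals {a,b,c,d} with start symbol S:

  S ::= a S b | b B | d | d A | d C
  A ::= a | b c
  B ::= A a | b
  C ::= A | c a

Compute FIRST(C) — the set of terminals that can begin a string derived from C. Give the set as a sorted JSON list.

Compute FIRST by fixpoint:
pass 1:
  A via A→a: +{a}
  A via A→b c: +{b}
  B via B→A a: +{a,b}
  C via C→A: +{a,b}
  C via C→c a: +{c}
  S via S→a S b: +{a}
  S via S→b B: +{b}
  S via S→d: +{d}
  FIRST(S)={a,b,d}  FIRST(A)={a,b}  FIRST(B)={a,b}  FIRST(C)={a,b,c}
pass 2: (no change)
  FIRST(S)={a,b,d}  FIRST(A)={a,b}  FIRST(B)={a,b}  FIRST(C)={a,b,c}

FIRST(C) = ["a", "b", "c"]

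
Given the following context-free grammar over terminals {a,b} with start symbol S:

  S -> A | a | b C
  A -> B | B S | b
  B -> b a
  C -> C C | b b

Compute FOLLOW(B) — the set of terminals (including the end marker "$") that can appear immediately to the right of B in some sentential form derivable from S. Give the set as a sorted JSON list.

FIRST iteration:
round 1:
  A via A→b: +{b}
  B via B→b a: +{b}
  C via C→b b: +{b}
  S via S→A: +{b}
  S via S→a: +{a}
  FIRST[S]={a,b}  FIRST[A]={b}  FIRST[B]={b}  FIRST[C]={b}
round 2: done
  FIRST[S]={a,b}  FIRST[A]={b}  FIRST[B]={b}  FIRST[C]={b}

FOLLOW iteration:
seed FOLLOW(S) with $
[1]
  A→B S: FOLLOW(B) ⊇ FIRST(S) = {a,b}; new: +{a,b}
  C→C C: FOLLOW(C) ⊇ FIRST(C) = {b}; new: +{b}
  S→A: FOLLOW(A) ⊇ FOLLOW(S) ⊇ {$}; new: +{$}
  S→b C: FOLLOW(C) ⊇ FOLLOW(S) ⊇ {$}; new: +{$}
  FOLLOW[S]={$}  FOLLOW[A]={$}  FOLLOW[B]={a,b}  FOLLOW[C]={$,b}
[2]
  A→B: FOLLOW(B) ⊇ FOLLOW(A) ⊇ {$}; new: +{$}
  FOLLOW[S]={$}  FOLLOW[A]={$}  FOLLOW[B]={$,a,b}  FOLLOW[C]={$,b}
[3] (stable)
  FOLLOW[S]={$}  FOLLOW[A]={$}  FOLLOW[B]={$,a,b}  FOLLOW[C]={$,b}

FOLLOW(B) = ["$", "a", "b"]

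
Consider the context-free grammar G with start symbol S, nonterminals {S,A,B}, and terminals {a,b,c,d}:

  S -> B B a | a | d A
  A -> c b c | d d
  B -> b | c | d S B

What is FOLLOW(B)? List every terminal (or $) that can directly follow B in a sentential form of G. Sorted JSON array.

Compute FIRST by fixpoint:
iter 1:
  A via A→c b c: +{c}
  A via A→d d: +{d}
  B via B→b: +{b}
  B via B→c: +{c}
  B via B→d S B: +{d}
  S via S→B B a: +{b,c,d}
  S via S→a: +{a}
  FIRST(S)={a,b,c,d}  FIRST(A)={c,d}  FIRST(B)={b,c,d}
iter 2: — fixpoint
  FIRST(S)={a,b,c,d}  FIRST(A)={c,d}  FIRST(B)={b,c,d}

FOLLOW sets:
FOLLOW(S) := {$}
[1]
  B→d S B: FOLLOW(S) ⊇ FIRST(B) = {b,c,d}; new: +{b,c,d}
  S→B B a: FOLLOW(B) ⊇ FIRST(B) = {b,c,d}; new: +{b,c,d}
  S→B B a: FOLLOW(B) ⊇ FIRST(a) = {a}; new: +{a}
  S→d A: FOLLOW(A) ⊇ FOLLOW(S) ⊇ {$,b,c,d}; new: +{$,b,c,d}
  FOLLOW(S)={$,b,c,d}  FOLLOW(A)={$,b,c,d}  FOLLOW(B)={a,b,c,d}
[2] (no change)
  FOLLOW(S)={$,b,c,d}  FOLLOW(A)={$,b,c,d}  FOLLOW(B)={a,b,c,d}

FOLLOW(B) = ["a", "b", "c", "d"]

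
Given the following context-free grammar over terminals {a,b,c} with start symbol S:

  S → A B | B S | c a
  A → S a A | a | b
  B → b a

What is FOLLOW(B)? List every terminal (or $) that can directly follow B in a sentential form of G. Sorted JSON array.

Compute FIRST by fixpoint:
[1]
  A via A→a: +{a}
  A via A→b: +{b}
  B via B→b a: +{b}
  S via S→A B: +{a,b}
  S via S→c a: +{c}
  FIRST[S]={a,b,c}  FIRST[A]={a,b}  FIRST[B]={b}
[2]
  A via A→S a A: +{c}
  FIRST[S]={a,b,c}  FIRST[A]={a,b,c}  FIRST[B]={b}
[3] (no change)
  FIRST[S]={a,b,c}  FIRST[A]={a,b,c}  FIRST[B]={b}

FOLLOW iteration:
seed FOLLOW(S) with $
[1]
  A→S a A: FOLLOW(S) ⊇ FIRST(a) = {a}; new: +{a}
  S→A B: FOLLOW(A) ⊇ FIRST(B) = {b}; new: +{b}
  S→A B: FOLLOW(B) ⊇ FOLLOW(S) ⊇ {$,a}; new: +{$,a}
  S→B S: FOLLOW(B) ⊇ FIRST(S) = {a,b,c}; new: +{b,c}
  FOLLOW[S]={$,a}  FOLLOW[A]={b}  FOLLOW[B]={$,a,b,c}
[2] done
  FOLLOW[S]={$,a}  FOLLOW[A]={b}  FOLLOW[B]={$,a,b,c}

FOLLOW(B) = ["$", "a", "b", "c"]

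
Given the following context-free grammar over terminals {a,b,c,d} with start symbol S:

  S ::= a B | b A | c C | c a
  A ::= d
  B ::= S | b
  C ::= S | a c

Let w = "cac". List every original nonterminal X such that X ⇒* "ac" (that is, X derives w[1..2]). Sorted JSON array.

Convert to CNF:
  S -> T0 B | T1 A | T2 C | T2 T0
  A -> d
  B -> T0 B | T1 A | T2 C | T2 T0 | b
  C -> T0 B | T0 T2 | T1 A | T2 C | T2 T0
  T0 -> a
  T1 -> b
  T2 -> c

CYK table (by increasing span), restricted to cells inside w[1..2]:
  cell(1,1) a: {T0}  orig:{}
  cell(2,2) c: {T2}  orig:{}
  cell(1,2) ac: {C}

Original NTs in T[1,2] deriving "ac": ["C"]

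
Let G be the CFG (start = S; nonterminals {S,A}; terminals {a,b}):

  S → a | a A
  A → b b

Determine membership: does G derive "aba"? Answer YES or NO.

CNF form of G:
  S -> T1 A | a
  A -> T0 T0
  T0 -> b
  T1 -> a

CYK fill:
  cell(0,0) a: {S,T1}  orig:{S}
  cell(1,1) b: {T0}  orig:{}
  cell(2,2) a: {S,T1}  orig:{S}
  cell(0,1) ab: ∅
  cell(1,2) ba: ∅
  cell(0,2) aba: ∅

S ∉ T[0,2] ⇒ NO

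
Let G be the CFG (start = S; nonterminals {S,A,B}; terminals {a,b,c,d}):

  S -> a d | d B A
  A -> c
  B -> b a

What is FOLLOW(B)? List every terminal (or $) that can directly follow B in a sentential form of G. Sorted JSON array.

FIRST iteration:
round 1:
  A via A→c: +{c}
  B via B→b a: +{b}
  S via S→a d: +{a}
  S via S→d B A: +{d}
  FIRST[S]={a,d}  FIRST[A]={c}  FIRST[B]={b}
round 2: done
  FIRST[S]={a,d}  FIRST[A]={c}  FIRST[B]={b}

FOLLOW iteration:
seed FOLLOW(S) with $
pass 1:
  S→d B A: FOLLOW(B) ⊇ FIRST(A) = {c}; new: +{c}
  S→d B A: FOLLOW(A) ⊇ FOLLOW(S) ⊇ {$}; new: +{$}
  S: {$}  A: {$}  B: {c}
pass 2: (no change)
  S: {$}  A: {$}  B: {c}

FOLLOW(B) = ["c"]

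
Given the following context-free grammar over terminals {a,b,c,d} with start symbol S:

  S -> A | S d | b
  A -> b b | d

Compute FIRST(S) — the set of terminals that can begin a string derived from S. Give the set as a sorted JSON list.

FIRST iteration:
pass 1:
  A via A→b b: +{b}
  A via A→d: +{d}
  S via S→A: +{b,d}
  S: {b,d}  A: {b,d}
pass 2: done
  S: {b,d}  A: {b,d}

FIRST(S) = ["b", "d"]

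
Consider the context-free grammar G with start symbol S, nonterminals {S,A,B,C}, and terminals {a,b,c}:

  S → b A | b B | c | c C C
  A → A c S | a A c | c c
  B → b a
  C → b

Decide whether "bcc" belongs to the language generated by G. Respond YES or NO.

Convert to CNF:
  S -> T0 X5 | T2 A | T2 B | c
  A -> A X3 | T0 T0 | T1 X4
  B -> T2 T1
  C -> b
  T0 -> c
  T1 -> a
  T2 -> b
  X3 -> T0 S
  X4 -> A T0
  X5 -> C C

Fill CYK table bottom-up:
  cell(0,0) b: {C,T2}  orig:{C}
  cell(1,1) c: {S,T0}  orig:{S}
  cell(2,2) c: {S,T0}  orig:{S}
  cell(0,1) bc: ∅
  cell(1,2) cc: {A,X3}  orig:{A}
  cell(0,2) bcc: {S}

S ∈ T[0,2] ⇒ YES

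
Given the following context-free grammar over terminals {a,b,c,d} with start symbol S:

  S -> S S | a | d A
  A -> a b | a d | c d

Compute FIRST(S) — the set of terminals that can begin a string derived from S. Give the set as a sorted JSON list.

FIRST iteration:
pass 1:
  A via A→a b: +{a}
  A via A→c d: +{c}
  S via S→a: +{a}
  S via S→d A: +{d}
  S: {a,d}  A: {a,c}
pass 2: — fixpoint
  S: {a,d}  A: {a,c}

FIRST(S) = ["a", "d"]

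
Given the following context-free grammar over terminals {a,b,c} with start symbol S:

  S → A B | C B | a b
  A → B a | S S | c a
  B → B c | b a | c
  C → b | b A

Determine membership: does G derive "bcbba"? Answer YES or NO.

CNF form of G:
  S -> A B | C B | T0 T2
  A -> B T0 | S S | T1 T0
  B -> B T1 | T2 T0 | c
  C -> T2 A | b
  T0 -> a
  T1 -> c
  T2 -> b

CYK fill:
  [0..0]={C,T2}  "b"  orig:{C}
  [1..1]={B,T1}  "c"  orig:{B}
  [2..2]={C,T2}  "b"  orig:{C}
  [3..3]={C,T2}  "b"  orig:{C}
  [4..4]={T0}  "a"  orig:{}
  [0..1]={S}  "bc"
  [1..2]=∅  "cb"
  [2..3]=∅  "bb"
  [3..4]={B}  "ba"
  [0..2]=∅  "bcb"
  [1..3]=∅  "cbb"
  [2..4]={S}  "bba"
  [0..3]=∅  "bcbb"
  [1..4]=∅  "cbba"
  [0..4]={A}  "bcbba"

S ∉ T[0,4] ⇒ NO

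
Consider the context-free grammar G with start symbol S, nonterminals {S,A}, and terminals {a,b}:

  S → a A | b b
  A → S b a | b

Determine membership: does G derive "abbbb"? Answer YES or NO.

Convert to CNF:
  S -> T0 T0 | T1 A
  A -> S X2 | b
  T0 -> b
  T1 -> a
  X2 -> T0 T1

Fill CYK table bottom-up:
  [0..0]={T1}  "a"  orig:{}
  [1..1]={A,T0}  "b"  orig:{A}
  [2..2]={A,T0}  "b"  orig:{A}
  [3..3]={A,T0}  "b"  orig:{A}
  [4..4]={A,T0}  "b"  orig:{A}
  [0..1]={S}  "ab"
  [1..2]={S}  "bb"
  [2..3]={S}  "bb"
  [3..4]={S}  "bb"
  [0..2]=∅  "abb"
  [1..3]=∅  "bbb"
  [2..4]=∅  "bbb"
  [0..3]=∅  "abbb"
  [1..4]=∅  "bbbb"
  [0..4]=∅  "abbbb"

S ∉ T[0,4] ⇒ NO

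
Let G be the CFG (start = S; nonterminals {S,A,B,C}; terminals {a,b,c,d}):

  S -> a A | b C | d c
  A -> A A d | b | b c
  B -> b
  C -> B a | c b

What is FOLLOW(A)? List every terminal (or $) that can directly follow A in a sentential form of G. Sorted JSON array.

Compute FIRST by fixpoint:
pass 1:
  A via A→b: +{b}
  B via B→b: +{b}
  C via C→B a: +{b}
  C via C→c b: +{c}
  S via S→a A: +{a}
  S via S→b C: +{b}
  S via S→d c: +{d}
  FIRST[S]={a,b,d}  FIRST[A]={b}  FIRST[B]={b}  FIRST[C]={b,c}
pass 2: (no change)
  FIRST[S]={a,b,d}  FIRST[A]={b}  FIRST[B]={b}  FIRST[C]={b,c}

FOLLOW sets:
initialize: $ ∈ FOLLOW(S)
pass 1:
  A→A A d: FOLLOW(A) ⊇ FIRST(A) = {b}; new: +{b}
  A→A A d: FOLLOW(A) ⊇ FIRST(d) = {d}; new: +{d}
  C→B a: FOLLOW(B) ⊇ FIRST(a) = {a}; new: +{a}
  S→a A: FOLLOW(A) ⊇ FOLLOW(S) ⊇ {$}; new: +{$}
  S→b C: FOLLOW(C) ⊇ FOLLOW(S) ⊇ {$}; new: +{$}
  FOLLOW[S]={$}  FOLLOW[A]={$,b,d}  FOLLOW[B]={a}  FOLLOW[C]={$}
pass 2: — fixpoint
  FOLLOW[S]={$}  FOLLOW[A]={$,b,d}  FOLLOW[B]={a}  FOLLOW[C]={$}

FOLLOW(A) = ["$", "b", "d"]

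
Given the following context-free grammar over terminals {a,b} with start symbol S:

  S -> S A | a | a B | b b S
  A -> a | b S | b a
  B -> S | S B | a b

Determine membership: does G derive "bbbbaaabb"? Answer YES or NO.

CNF form of G:
  S -> S A | T0 X3 | T1 B | a
  A -> T0 S | T0 T1 | a
  B -> S A | S B | T0 X2 | T1 B | T1 T0 | a
  T0 -> b
  T1 -> a
  X2 -> T0 S
  X3 -> T0 S

CYK table (by increasing span):
  T[0,0] 'b' = {T0}  orig:{}
  T[1,1] 'b' = {T0}  orig:{}
  T[2,2] 'b' = {T0}  orig:{}
  T[3,3] 'b' = {T0}  orig:{}
  T[4,4] 'a' = {A,B,S,T1}  orig:{A,B,S}
  T[5,5] 'a' = {A,B,S,T1}  orig:{A,B,S}
  T[6,6] 'a' = {A,B,S,T1}  orig:{A,B,S}
  T[7,7] 'b' = {T0}  orig:{}
  T[8,8] 'b' = {T0}  orig:{}
  T[0,1] 'bb' = ∅
  T[1,2] 'bb' = ∅
  T[2,3] 'bb' = ∅
  T[3,4] 'ba' = {A,X2,X3}  orig:{A}
  T[4,5] 'aa' = {B,S}
  T[5,6] 'aa' = {B,S}
  T[6,7] 'ab' = {B}
  T[7,8] 'bb' = ∅
  T[0,2] 'bbb' = ∅
  T[1,3] 'bbb' = ∅
  T[2,4] 'bba' = {B,S}
  T[3,5] 'baa' = {A,X2,X3}  orig:{A}
  T[4,6] 'aaa' = {B,S}
  T[5,7] 'aab' = {B,S}
  T[6,8] 'abb' = ∅
  T[0,3] 'bbbb' = ∅
  T[1,4] 'bbba' = {A,X2,X3}  orig:{A}
  T[2,5] 'bbaa' = {B,S}
  T[3,6] 'baaa' = {A,X2,X3}  orig:{A}
  T[4,7] 'aaab' = {B,S}
  T[5,8] 'aabb' = ∅
  T[0,4] 'bbbba' = {B,S}
  T[1,5] 'bbbaa' = {A,X2,X3}  orig:{A}
  T[2,6] 'bbaaa' = {B,S}
  T[3,7] 'baaab' = {A,X2,X3}  orig:{A}
  T[4,8] 'aaabb' = ∅
  T[0,5] 'bbbbaa' = {B,S}
  T[1,6] 'bbbaaa' = {A,X2,X3}  orig:{A}
  T[2,7] 'bbaaab' = {B,S}
  T[3,8] 'baaabb' = ∅
  T[0,6] 'bbbbaaa' = {B,S}
  T[1,7] 'bbbaaab' = {A,X2,X3}  orig:{A}
  T[2,8] 'bbaaabb' = ∅
  T[0,7] 'bbbbaaab' = {B,S}
  T[1,8] 'bbbaaabb' = ∅
  T[0,8] 'bbbbaaabb' = ∅

S ∉ T[0,8] ⇒ NO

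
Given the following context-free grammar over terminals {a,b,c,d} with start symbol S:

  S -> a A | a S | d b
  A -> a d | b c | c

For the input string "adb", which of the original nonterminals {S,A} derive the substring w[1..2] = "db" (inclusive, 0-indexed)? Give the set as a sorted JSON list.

CNF form of G:
  S -> T0 A | T0 S | T1 T2
  A -> T0 T1 | T2 T3 | c
  T0 -> a
  T1 -> d
  T2 -> b
  T3 -> c

Fill CYK table bottom-up, restricted to cells inside w[1..2]:
  cell(1,1) d: {T1}  orig:{}
  cell(2,2) b: {T2}  orig:{}
  cell(1,2) db: {S}

Original NTs in T[1,2] deriving "db": ["S"]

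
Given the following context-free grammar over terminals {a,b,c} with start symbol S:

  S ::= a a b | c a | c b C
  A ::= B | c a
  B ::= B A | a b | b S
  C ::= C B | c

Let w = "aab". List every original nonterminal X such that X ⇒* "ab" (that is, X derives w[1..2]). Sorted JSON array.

Convert to CNF:
  S -> T0 X3 | T2 T0 | T2 X4
  A -> B A | T0 T1 | T1 S | T2 T0
  B -> B A | T0 T1 | T1 S
  C -> C B | c
  T0 -> a
  T1 -> b
  T2 -> c
  X3 -> T0 T1
  X4 -> T1 C

CYK fill (cells [i..j] with 1 ≤ i ≤ j ≤ 2 only):
  cell(1,1) a: {T0}  orig:{}
  cell(2,2) b: {T1}  orig:{}
  cell(1,2) ab: {A,B,X3}  orig:{A,B}

Original NTs in T[1,2] deriving "ab": ["A", "B"]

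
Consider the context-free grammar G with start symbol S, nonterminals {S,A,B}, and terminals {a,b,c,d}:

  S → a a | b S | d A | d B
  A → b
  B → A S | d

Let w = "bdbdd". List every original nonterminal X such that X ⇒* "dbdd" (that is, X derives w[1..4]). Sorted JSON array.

Convert to CNF:
  S -> T0 T0 | T1 S | T2 A | T2 B
  A -> b
  B -> A S | d
  T0 -> a
  T1 -> b
  T2 -> d

Fill CYK table bottom-up, restricted to cells inside w[1..4]:
  cell(1,1) d: {B,T2}  orig:{B}
  cell(2,2) b: {A,T1}  orig:{A}
  cell(3,3) d: {B,T2}  orig:{B}
  cell(4,4) d: {B,T2}  orig:{B}
  cell(1,2) db: {S}
  cell(2,3) bd: ∅
  cell(3,4) dd: {S}
  cell(1,3) dbd: ∅
  cell(2,4) bdd: {B,S}
  cell(1,4) dbdd: {S}

Original NTs in T[1,4] deriving "dbdd": ["S"]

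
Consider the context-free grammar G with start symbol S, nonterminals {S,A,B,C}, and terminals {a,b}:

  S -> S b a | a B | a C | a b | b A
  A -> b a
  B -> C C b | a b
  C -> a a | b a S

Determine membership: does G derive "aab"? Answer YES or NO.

CNF form of G:
  S -> S X4 | T0 A | T1 B | T1 C | T1 T0
  A -> T0 T1
  B -> C X2 | T1 T0
  C -> T0 X3 | T1 T1
  T0 -> b
  T1 -> a
  X2 -> C T0
  X3 -> T1 S
  X4 -> T0 T1

CYK table (by increasing span):
  T[0,0] 'a' = {T1}  orig:{}
  T[1,1] 'a' = {T1}  orig:{}
  T[2,2] 'b' = {T0}  orig:{}
  T[0,1] 'aa' = {C}
  T[1,2] 'ab' = {B,S}
  T[0,2] 'aab' = {S,X2,X3}  orig:{S}

S ∈ T[0,2] ⇒ YES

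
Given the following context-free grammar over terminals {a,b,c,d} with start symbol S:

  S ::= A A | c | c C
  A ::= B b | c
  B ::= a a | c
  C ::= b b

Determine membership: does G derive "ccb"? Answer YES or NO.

CNF form of G:
  S -> A A | T2 C | c
  A -> B T0 | c
  B -> T1 T1 | c
  C -> T0 T0
  T0 -> b
  T1 -> a
  T2 -> c

CYK fill:
  [0..0]={A,B,S,T2}  "c"  orig:{A,B,S}
  [1..1]={A,B,S,T2}  "c"  orig:{A,B,S}
  [2..2]={T0}  "b"  orig:{}
  [0..1]={S}  "cc"
  [1..2]={A}  "cb"
  [0..2]={S}  "ccb"

S ∈ T[0,2] ⇒ YES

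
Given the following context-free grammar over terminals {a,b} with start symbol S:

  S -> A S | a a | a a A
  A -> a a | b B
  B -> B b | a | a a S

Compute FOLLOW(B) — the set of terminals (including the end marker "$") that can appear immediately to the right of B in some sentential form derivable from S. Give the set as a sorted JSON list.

FIRST sets, iterate to fixpoint:
[1]
  A via A→a a: +{a}
  A via A→b B: +{b}
  B via B→a: +{a}
  S via S→A S: +{a,b}
  FIRST(S)={a,b}  FIRST(A)={a,b}  FIRST(B)={a}
[2] done
  FIRST(S)={a,b}  FIRST(A)={a,b}  FIRST(B)={a}

FOLLOW iteration:
FOLLOW(S) := {$}
pass 1:
  B→B b: FOLLOW(B) ⊇ FIRST(b) = {b}; new: +{b}
  B→a a S: FOLLOW(S) ⊇ FOLLOW(B) ⊇ {b}; new: +{b}
  S→A S: FOLLOW(A) ⊇ FIRST(S) = {a,b}; new: +{a,b}
  S→a a A: FOLLOW(A) ⊇ FOLLOW(S) ⊇ {$,b}; new: +{$}
  FOLLOW[S]={$,b}  FOLLOW[A]={$,a,b}  FOLLOW[B]={b}
pass 2:
  A→b B: FOLLOW(B) ⊇ FOLLOW(A) ⊇ {$,a,b}; new: +{$,a}
  B→a a S: FOLLOW(S) ⊇ FOLLOW(B) ⊇ {$,a,b}; new: +{a}
  FOLLOW[S]={$,a,b}  FOLLOW[A]={$,a,b}  FOLLOW[B]={$,a,b}
pass 3: (stable)
  FOLLOW[S]={$,a,b}  FOLLOW[A]={$,a,b}  FOLLOW[B]={$,a,b}

FOLLOW(B) = ["$", "a", "b"]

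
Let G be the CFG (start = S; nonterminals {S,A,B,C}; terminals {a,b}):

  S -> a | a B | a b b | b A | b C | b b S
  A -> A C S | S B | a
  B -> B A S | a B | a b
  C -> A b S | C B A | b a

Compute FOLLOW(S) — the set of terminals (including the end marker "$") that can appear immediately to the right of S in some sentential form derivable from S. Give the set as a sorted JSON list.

Compute FIRST by fixpoint:
pass 1:
  A via A→a: +{a}
  B via B→a B: +{a}
  C via C→A b S: +{a}
  C via C→b a: +{b}
  S via S→a: +{a}
  S via S→b A: +{b}
  FIRST[S]={a,b}  FIRST[A]={a}  FIRST[B]={a}  FIRST[C]={a,b}
pass 2:
  A via A→S B: +{b}
  FIRST[S]={a,b}  FIRST[A]={a,b}  FIRST[B]={a}  FIRST[C]={a,b}
pass 3: — fixpoint
  FIRST[S]={a,b}  FIRST[A]={a,b}  FIRST[B]={a}  FIRST[C]={a,b}

FOLLOW sets:
seed FOLLOW(S) with $
[1]
  A→A C S: FOLLOW(A) ⊇ FIRST(C) = {a,b}; new: +{a,b}
  A→A C S: FOLLOW(C) ⊇ FIRST(S) = {a,b}; new: +{a,b}
  A→A C S: FOLLOW(S) ⊇ FOLLOW(A) ⊇ {a,b}; new: +{a,b}
  A→S B: FOLLOW(B) ⊇ FOLLOW(A) ⊇ {a,b}; new: +{a,b}
  S→a B: FOLLOW(B) ⊇ FOLLOW(S) ⊇ {$,a,b}; new: +{$}
  S→b A: FOLLOW(A) ⊇ FOLLOW(S) ⊇ {$,a,b}; new: +{$}
  S→b C: FOLLOW(C) ⊇ FOLLOW(S) ⊇ {$,a,b}; new: +{$}
  FOLLOW[S]={$,a,b}  FOLLOW[A]={$,a,b}  FOLLOW[B]={$,a,b}  FOLLOW[C]={$,a,b}
[2] — fixpoint
  FOLLOW[S]={$,a,b}  FOLLOW[A]={$,a,b}  FOLLOW[B]={$,a,b}  FOLLOW[C]={$,a,b}

FOLLOW(S) = ["$", "a", "b"]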